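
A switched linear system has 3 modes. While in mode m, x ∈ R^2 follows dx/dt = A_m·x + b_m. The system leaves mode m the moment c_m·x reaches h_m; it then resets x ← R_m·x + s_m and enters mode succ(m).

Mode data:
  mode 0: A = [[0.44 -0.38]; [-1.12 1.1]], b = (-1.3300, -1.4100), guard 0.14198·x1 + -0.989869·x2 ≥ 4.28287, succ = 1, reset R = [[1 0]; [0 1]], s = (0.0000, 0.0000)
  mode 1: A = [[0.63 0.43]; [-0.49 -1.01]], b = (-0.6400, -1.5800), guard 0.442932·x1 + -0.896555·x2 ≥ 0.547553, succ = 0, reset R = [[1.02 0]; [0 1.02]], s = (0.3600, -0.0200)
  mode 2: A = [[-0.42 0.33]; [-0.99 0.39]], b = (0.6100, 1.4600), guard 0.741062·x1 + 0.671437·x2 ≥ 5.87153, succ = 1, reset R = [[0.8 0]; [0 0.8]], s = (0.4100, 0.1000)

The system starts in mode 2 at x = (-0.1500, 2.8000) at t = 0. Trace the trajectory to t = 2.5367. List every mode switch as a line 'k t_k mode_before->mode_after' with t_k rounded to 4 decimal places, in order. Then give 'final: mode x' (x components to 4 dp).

Mode 2: guard c·x = 5.8715 hit at Δt = 1.5363 (t = 1.5363), x⁻ = (2.3991, 6.0969) → reset → x⁺ = (2.3293, 4.9775), jump to mode 1
Mode 1: guard c·x = 0.5476 hit at Δt = 0.5957 (t = 2.1320), x⁻ = (3.8957, 1.3139) → reset → x⁺ = (4.3336, 1.3201), jump to mode 0
Mode 0: flow for 0.4047 to horizon, guard not reached → x = (4.5535, -1.1709)

1 1.5363 2->1
2 2.1320 1->0
final: 0 4.5535 -1.1709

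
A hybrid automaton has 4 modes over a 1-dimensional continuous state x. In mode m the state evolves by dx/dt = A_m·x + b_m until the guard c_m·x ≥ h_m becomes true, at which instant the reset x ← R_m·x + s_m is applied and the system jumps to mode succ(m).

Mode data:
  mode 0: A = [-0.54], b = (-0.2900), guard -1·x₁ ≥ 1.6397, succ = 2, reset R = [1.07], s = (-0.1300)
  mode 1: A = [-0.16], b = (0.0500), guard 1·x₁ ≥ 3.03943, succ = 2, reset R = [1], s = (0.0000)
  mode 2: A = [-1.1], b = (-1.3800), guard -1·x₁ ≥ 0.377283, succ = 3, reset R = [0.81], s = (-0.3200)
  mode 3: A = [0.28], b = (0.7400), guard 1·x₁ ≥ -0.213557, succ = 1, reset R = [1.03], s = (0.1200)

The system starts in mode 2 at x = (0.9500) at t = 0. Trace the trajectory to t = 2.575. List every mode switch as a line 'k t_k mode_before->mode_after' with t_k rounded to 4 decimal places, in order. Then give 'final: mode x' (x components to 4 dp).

1 0.8377 2->3
2 1.5015 3->1
final: 1 -0.0349

Mode 2: guard c·x = 0.3773 hit at Δt = 0.8377 (t = 0.8377), x⁻ = (-0.3773) → reset → x⁺ = (-0.6256), jump to mode 3
Mode 3: guard c·x = -0.2136 hit at Δt = 0.6638 (t = 1.5015), x⁻ = (-0.2136) → reset → x⁺ = (-0.1000), jump to mode 1
Mode 1: flow for 1.0735 to horizon, guard not reached → x = (-0.0349)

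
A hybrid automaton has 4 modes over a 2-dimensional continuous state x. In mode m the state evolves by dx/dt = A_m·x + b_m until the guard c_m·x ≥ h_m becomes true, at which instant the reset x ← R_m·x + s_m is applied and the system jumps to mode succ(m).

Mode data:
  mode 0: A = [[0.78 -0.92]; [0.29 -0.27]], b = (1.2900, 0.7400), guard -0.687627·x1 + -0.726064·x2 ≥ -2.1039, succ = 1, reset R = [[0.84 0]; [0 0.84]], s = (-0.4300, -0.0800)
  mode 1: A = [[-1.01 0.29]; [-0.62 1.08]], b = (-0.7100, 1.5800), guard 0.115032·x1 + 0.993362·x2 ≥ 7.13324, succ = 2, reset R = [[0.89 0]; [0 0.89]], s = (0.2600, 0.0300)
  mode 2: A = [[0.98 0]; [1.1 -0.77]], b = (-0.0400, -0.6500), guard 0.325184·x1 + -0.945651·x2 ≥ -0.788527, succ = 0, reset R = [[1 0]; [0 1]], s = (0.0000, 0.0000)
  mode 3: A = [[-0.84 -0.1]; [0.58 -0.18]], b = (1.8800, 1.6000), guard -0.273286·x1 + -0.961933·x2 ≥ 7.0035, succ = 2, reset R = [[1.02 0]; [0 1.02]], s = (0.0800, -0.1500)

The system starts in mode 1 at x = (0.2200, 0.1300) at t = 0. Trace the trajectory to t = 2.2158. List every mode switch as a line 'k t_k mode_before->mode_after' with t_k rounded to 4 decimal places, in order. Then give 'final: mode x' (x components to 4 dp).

Mode 1: guard c·x = 7.1332 hit at Δt = 1.5669 (t = 1.5669), x⁻ = (0.3044, 7.1457) → reset → x⁺ = (0.5309, 6.3896), jump to mode 2
Mode 2: flow for 0.6489 to horizon, guard not reached → x = (0.9665, 3.9628)

1 1.5669 1->2
final: 2 0.9665 3.9628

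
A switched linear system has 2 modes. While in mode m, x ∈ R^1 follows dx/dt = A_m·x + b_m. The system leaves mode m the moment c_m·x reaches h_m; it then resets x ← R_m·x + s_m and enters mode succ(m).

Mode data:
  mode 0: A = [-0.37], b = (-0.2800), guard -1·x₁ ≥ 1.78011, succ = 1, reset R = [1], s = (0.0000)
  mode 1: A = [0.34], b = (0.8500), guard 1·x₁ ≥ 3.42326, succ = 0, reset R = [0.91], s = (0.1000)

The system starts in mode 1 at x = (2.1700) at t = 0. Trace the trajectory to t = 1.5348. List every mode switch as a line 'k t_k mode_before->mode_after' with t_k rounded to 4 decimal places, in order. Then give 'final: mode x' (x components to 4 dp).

1 0.6992 1->0
final: 0 2.1589

Mode 1: guard c·x = 3.4233 hit at Δt = 0.6992 (t = 0.6992), x⁻ = (3.4233) → reset → x⁺ = (3.2152), jump to mode 0
Mode 0: flow for 0.8356 to horizon, guard not reached → x = (2.1589)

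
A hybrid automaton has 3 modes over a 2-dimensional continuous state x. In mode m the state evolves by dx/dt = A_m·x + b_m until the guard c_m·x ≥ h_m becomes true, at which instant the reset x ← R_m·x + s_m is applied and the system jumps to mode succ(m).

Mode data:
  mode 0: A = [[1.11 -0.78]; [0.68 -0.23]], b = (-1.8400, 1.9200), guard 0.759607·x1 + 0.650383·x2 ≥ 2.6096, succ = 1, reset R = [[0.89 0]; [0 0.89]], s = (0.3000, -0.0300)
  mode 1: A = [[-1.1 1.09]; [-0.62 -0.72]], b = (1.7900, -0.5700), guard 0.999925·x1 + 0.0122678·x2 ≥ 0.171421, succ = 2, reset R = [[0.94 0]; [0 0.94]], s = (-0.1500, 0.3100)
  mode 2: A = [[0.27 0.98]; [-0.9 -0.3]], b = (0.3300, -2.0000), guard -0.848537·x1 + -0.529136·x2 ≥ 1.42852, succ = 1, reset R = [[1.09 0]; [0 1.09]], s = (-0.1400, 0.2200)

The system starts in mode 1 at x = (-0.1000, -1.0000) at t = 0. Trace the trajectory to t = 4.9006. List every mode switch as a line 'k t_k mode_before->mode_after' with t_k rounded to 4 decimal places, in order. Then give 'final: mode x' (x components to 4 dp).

Mode 1: guard c·x = 0.1714 hit at Δt = 0.4200 (t = 0.4200), x⁻ = (0.1832, -0.9587) → reset → x⁺ = (0.0222, -0.5912), jump to mode 2
Mode 2: guard c·x = 1.4285 hit at Δt = 0.7477 (t = 1.1677), x⁻ = (-0.6467, -1.6626) → reset → x⁺ = (-0.8449, -1.5923), jump to mode 1
Mode 1: guard c·x = 0.1714 hit at Δt = 1.2925 (t = 2.4602), x⁻ = (0.1838, -1.0065) → reset → x⁺ = (0.0228, -0.6361), jump to mode 2
Mode 2: guard c·x = 1.4285 hit at Δt = 0.7252 (t = 3.1855), x⁻ = (-0.6429, -1.6688) → reset → x⁺ = (-0.8407, -1.5990), jump to mode 1
Mode 1: guard c·x = 0.1714 hit at Δt = 1.2967 (t = 4.4822), x⁻ = (0.1838, -1.0087) → reset → x⁺ = (0.0228, -0.6382), jump to mode 2
Mode 2: flow for 0.4184 to horizon, guard not reached → x = (-0.2566, -1.3160)

1 0.4200 1->2
2 1.1677 2->1
3 2.4602 1->2
4 3.1855 2->1
5 4.4822 1->2
final: 2 -0.2566 -1.3160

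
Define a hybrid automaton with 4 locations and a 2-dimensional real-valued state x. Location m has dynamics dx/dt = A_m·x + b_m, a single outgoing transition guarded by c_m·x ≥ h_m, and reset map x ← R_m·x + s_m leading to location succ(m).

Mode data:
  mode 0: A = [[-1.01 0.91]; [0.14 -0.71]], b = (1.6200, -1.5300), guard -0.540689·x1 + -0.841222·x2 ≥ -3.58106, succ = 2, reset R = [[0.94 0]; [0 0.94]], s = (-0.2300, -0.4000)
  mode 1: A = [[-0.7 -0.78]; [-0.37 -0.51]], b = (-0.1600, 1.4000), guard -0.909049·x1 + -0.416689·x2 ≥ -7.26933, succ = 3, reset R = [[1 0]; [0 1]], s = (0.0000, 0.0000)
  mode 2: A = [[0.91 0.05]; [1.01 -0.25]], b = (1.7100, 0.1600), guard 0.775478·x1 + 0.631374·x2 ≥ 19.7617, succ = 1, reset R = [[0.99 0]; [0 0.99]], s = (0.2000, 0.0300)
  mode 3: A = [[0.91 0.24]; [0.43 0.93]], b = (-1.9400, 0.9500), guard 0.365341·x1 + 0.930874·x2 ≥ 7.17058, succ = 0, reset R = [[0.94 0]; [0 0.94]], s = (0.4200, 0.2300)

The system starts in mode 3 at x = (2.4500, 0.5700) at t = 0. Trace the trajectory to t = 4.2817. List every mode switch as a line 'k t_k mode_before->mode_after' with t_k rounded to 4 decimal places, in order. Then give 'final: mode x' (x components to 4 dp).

1 1.1364 3->0
2 2.4849 0->2
3 3.7517 2->1
final: 1 8.3622 6.9686

Mode 3: guard c·x = 7.1706 hit at Δt = 1.1364 (t = 1.1364), x⁻ = (4.1449, 6.0763) → reset → x⁺ = (4.3162, 5.9417), jump to mode 0
Mode 0: guard c·x = -3.5811 hit at Δt = 1.3485 (t = 2.4849), x⁻ = (4.2564, 1.5212) → reset → x⁺ = (3.7710, 1.0300), jump to mode 2
Mode 2: guard c·x = 19.7617 hit at Δt = 1.2668 (t = 3.7517), x⁻ = (16.4994, 11.0343) → reset → x⁺ = (16.5344, 10.9540), jump to mode 1
Mode 1: flow for 0.5300 to horizon, guard not reached → x = (8.3622, 6.9686)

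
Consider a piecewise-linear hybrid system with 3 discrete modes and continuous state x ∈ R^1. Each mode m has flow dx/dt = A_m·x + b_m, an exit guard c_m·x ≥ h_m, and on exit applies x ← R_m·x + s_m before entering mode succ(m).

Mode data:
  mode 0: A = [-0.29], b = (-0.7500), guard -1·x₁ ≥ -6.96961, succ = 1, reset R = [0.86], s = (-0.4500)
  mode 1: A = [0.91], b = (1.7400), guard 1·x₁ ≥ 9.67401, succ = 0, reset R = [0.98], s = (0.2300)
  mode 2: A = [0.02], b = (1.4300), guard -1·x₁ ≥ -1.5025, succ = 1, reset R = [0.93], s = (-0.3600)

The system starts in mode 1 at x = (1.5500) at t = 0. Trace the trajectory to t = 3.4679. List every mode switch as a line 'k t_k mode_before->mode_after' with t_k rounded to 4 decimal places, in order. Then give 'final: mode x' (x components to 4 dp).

Mode 1: guard c·x = 9.6740 hit at Δt = 1.3274 (t = 1.3274), x⁻ = (9.6740) → reset → x⁺ = (9.7105), jump to mode 0
Mode 0: guard c·x = -6.9696 hit at Δt = 0.8696 (t = 2.1970), x⁻ = (6.9696) → reset → x⁺ = (5.5439), jump to mode 1
Mode 1: guard c·x = 9.6740 hit at Δt = 0.4844 (t = 2.6814), x⁻ = (9.6740) → reset → x⁺ = (9.7105), jump to mode 0
Mode 0: flow for 0.7865 to horizon, guard not reached → x = (7.2027)

1 1.3274 1->0
2 2.1970 0->1
3 2.6814 1->0
final: 0 7.2027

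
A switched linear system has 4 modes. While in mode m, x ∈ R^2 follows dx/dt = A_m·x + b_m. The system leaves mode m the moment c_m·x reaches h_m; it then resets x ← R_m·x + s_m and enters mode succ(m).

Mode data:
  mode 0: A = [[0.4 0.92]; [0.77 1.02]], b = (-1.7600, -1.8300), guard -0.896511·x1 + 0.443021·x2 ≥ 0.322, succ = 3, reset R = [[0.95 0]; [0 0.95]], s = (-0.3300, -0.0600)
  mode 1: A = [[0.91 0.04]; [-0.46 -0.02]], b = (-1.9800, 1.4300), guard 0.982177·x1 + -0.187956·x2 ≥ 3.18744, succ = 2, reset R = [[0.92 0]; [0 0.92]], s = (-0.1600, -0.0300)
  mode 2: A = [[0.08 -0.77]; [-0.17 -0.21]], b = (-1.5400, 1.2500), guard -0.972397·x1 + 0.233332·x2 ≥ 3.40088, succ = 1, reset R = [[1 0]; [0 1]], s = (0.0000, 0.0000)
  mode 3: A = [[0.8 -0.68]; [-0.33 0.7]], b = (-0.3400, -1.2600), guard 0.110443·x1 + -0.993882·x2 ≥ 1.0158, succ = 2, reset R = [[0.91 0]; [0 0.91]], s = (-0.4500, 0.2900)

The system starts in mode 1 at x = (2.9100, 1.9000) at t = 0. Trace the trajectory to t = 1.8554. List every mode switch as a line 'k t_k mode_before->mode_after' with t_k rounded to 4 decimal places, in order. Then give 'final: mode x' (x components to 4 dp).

Mode 1: guard c·x = 3.1874 hit at Δt = 0.6708 (t = 0.6708), x⁻ = (3.5975, 1.8406) → reset → x⁺ = (3.1497, 1.6634), jump to mode 2
Mode 2: flow for 1.1846 to horizon, guard not reached → x = (-0.3258, 2.3548)

1 0.6708 1->2
final: 2 -0.3258 2.3548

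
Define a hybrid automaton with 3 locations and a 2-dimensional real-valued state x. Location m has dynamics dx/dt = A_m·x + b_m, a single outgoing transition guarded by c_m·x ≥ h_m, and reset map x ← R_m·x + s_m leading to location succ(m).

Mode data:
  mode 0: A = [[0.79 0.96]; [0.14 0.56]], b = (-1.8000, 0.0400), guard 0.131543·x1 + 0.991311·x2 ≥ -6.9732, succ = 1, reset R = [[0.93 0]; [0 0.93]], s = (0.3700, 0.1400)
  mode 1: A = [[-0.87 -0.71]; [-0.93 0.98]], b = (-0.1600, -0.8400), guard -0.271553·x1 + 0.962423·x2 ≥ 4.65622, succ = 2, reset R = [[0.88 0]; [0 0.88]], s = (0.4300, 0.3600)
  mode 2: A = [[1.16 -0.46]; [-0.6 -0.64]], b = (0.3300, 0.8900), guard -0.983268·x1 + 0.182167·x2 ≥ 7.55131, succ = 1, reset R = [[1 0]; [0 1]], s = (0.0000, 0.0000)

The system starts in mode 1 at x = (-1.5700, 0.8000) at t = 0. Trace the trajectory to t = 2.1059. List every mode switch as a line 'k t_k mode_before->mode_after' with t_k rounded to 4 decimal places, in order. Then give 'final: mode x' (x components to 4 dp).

1 1.2768 1->2
final: 2 -5.5694 4.2689

Mode 1: guard c·x = 4.6562 hit at Δt = 1.2768 (t = 1.2768), x⁻ = (-1.9879, 4.2771) → reset → x⁺ = (-1.3193, 4.1239), jump to mode 2
Mode 2: flow for 0.8291 to horizon, guard not reached → x = (-5.5694, 4.2689)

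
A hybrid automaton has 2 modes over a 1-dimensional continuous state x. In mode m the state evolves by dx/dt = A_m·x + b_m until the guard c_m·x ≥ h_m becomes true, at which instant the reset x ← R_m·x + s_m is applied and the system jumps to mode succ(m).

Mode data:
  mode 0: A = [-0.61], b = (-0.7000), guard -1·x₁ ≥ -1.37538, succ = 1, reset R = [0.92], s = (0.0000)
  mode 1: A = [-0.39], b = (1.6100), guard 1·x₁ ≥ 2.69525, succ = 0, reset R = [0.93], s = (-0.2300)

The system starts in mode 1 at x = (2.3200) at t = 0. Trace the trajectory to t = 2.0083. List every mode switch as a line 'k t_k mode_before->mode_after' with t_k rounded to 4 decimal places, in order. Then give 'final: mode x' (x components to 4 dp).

1 0.5964 1->0
2 1.0971 0->1
final: 1 2.1216

Mode 1: guard c·x = 2.6953 hit at Δt = 0.5964 (t = 0.5964), x⁻ = (2.6953) → reset → x⁺ = (2.2766), jump to mode 0
Mode 0: guard c·x = -1.3754 hit at Δt = 0.5007 (t = 1.0971), x⁻ = (1.3754) → reset → x⁺ = (1.2653), jump to mode 1
Mode 1: flow for 0.9112 to horizon, guard not reached → x = (2.1216)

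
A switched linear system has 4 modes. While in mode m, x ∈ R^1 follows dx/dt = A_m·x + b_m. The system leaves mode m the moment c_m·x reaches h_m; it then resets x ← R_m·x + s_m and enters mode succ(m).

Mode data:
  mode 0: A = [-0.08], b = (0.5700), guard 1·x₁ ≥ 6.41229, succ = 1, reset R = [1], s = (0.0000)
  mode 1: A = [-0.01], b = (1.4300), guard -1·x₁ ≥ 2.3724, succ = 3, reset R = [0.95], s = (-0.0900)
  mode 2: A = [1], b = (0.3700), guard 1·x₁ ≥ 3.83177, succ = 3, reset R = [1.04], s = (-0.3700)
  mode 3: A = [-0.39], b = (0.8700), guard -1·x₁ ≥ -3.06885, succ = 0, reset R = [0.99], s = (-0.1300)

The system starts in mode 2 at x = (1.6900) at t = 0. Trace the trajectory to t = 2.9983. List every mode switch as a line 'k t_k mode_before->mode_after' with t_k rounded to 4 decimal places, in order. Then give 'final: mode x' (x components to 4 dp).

1 0.7128 2->3
2 1.9995 3->0
final: 0 3.2320

Mode 2: guard c·x = 3.8318 hit at Δt = 0.7128 (t = 0.7128), x⁻ = (3.8318) → reset → x⁺ = (3.6150), jump to mode 3
Mode 3: guard c·x = -3.0688 hit at Δt = 1.2867 (t = 1.9995), x⁻ = (3.0688) → reset → x⁺ = (2.9082), jump to mode 0
Mode 0: flow for 0.9988 to horizon, guard not reached → x = (3.2320)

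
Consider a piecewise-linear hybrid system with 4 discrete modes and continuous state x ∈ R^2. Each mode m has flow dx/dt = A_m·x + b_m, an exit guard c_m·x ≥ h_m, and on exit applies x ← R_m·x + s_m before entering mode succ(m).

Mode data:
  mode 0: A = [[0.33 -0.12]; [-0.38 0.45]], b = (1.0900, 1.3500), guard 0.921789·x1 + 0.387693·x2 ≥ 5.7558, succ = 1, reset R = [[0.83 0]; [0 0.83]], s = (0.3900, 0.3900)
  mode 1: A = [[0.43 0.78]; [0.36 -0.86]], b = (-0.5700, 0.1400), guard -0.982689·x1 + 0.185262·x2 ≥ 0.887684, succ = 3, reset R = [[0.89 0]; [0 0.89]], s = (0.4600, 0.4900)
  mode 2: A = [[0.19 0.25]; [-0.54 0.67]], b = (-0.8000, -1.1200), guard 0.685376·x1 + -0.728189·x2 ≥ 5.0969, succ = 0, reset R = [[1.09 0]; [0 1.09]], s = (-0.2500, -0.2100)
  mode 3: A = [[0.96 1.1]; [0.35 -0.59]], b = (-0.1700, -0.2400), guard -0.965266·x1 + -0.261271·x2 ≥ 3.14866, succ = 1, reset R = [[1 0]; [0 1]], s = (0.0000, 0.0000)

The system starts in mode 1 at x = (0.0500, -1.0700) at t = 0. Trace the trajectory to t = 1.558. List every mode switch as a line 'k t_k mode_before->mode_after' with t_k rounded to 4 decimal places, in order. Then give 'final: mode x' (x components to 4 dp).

Mode 1: guard c·x = 0.8877 hit at Δt = 0.7708 (t = 0.7708), x⁻ = (-1.0128, -0.5810) → reset → x⁺ = (-0.4414, -0.0271), jump to mode 3
Mode 3: flow for 0.7872 to horizon, guard not reached → x = (-1.3509, -0.3557)

1 0.7708 1->3
final: 3 -1.3509 -0.3557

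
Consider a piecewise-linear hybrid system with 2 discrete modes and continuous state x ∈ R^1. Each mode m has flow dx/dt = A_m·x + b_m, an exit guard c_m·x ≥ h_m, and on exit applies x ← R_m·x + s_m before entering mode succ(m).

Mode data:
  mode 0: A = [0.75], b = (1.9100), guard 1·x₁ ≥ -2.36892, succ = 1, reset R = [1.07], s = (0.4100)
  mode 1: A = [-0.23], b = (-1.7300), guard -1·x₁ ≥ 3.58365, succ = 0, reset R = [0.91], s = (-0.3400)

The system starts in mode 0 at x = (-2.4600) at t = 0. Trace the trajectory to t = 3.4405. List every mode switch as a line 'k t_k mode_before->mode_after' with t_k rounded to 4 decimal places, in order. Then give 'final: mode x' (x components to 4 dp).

Mode 0: guard c·x = -2.3689 hit at Δt = 0.9577 (t = 0.9577), x⁻ = (-2.3689) → reset → x⁺ = (-2.1247), jump to mode 1
Mode 1: guard c·x = 3.5837 hit at Δt = 1.3702 (t = 2.3279), x⁻ = (-3.5837) → reset → x⁺ = (-3.6011), jump to mode 0
Mode 0: flow for 1.1126 to horizon, guard not reached → x = (-4.9756)

1 0.9577 0->1
2 2.3279 1->0
final: 0 -4.9756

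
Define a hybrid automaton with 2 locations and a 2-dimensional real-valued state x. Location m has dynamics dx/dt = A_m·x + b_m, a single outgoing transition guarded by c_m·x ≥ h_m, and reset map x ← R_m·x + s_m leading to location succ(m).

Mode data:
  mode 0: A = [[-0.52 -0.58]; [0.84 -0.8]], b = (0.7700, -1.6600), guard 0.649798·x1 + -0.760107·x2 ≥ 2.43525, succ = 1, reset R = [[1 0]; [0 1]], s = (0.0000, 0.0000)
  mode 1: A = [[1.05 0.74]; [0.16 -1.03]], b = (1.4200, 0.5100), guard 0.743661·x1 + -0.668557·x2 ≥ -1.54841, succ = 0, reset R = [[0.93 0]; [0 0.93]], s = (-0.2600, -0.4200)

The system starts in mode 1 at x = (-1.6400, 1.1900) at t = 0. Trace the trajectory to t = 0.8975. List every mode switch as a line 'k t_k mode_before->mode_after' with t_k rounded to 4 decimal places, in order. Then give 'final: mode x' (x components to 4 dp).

Mode 1: guard c·x = -1.5484 hit at Δt = 0.5034 (t = 0.5034), x⁻ = (-1.3489, 0.8157) → reset → x⁺ = (-1.5144, 0.3386), jump to mode 0
Mode 0: flow for 0.3941 to horizon, guard not reached → x = (-0.9142, -0.6569)

1 0.5034 1->0
final: 0 -0.9142 -0.6569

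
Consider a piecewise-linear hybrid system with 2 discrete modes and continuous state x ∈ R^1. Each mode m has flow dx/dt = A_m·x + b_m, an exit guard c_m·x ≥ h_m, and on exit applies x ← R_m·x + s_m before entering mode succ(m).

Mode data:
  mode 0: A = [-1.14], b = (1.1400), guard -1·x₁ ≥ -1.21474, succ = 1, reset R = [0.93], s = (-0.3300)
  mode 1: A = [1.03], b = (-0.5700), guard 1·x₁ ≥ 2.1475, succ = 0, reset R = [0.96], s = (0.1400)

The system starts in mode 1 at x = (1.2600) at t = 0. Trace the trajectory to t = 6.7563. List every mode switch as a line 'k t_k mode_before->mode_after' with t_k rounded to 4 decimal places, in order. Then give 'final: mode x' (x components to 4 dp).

Mode 1: guard c·x = 2.1475 hit at Δt = 0.7899 (t = 0.7899), x⁻ = (2.1475) → reset → x⁺ = (2.2016), jump to mode 0
Mode 0: guard c·x = -1.2147 hit at Δt = 1.5105 (t = 2.3004), x⁻ = (1.2147) → reset → x⁺ = (0.7997), jump to mode 1
Mode 1: guard c·x = 2.1475 hit at Δt = 1.8131 (t = 4.1135), x⁻ = (2.1475) → reset → x⁺ = (2.2016), jump to mode 0
Mode 0: guard c·x = -1.2147 hit at Δt = 1.5105 (t = 5.6240), x⁻ = (1.2147) → reset → x⁺ = (0.7997), jump to mode 1
Mode 1: flow for 1.1323 to horizon, guard not reached → x = (1.3440)

1 0.7899 1->0
2 2.3004 0->1
3 4.1135 1->0
4 5.6240 0->1
final: 1 1.3440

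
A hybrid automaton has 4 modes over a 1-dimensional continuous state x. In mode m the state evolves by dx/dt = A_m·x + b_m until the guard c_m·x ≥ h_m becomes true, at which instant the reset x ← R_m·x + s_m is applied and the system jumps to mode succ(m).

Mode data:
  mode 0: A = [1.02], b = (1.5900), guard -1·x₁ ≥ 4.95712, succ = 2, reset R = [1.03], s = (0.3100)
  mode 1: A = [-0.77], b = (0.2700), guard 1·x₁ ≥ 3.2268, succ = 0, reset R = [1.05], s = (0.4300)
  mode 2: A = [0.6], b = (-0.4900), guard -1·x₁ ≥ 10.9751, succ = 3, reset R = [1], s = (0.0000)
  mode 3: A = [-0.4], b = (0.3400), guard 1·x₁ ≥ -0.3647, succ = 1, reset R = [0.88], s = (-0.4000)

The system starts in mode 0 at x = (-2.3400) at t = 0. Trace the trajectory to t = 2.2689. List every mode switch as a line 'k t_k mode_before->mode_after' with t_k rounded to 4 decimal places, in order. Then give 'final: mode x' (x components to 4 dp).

Mode 0: guard c·x = 4.9571 hit at Δt = 1.4414 (t = 1.4414), x⁻ = (-4.9571) → reset → x⁺ = (-4.7958), jump to mode 2
Mode 2: flow for 0.8275 to horizon, guard not reached → x = (-8.4044)

1 1.4414 0->2
final: 2 -8.4044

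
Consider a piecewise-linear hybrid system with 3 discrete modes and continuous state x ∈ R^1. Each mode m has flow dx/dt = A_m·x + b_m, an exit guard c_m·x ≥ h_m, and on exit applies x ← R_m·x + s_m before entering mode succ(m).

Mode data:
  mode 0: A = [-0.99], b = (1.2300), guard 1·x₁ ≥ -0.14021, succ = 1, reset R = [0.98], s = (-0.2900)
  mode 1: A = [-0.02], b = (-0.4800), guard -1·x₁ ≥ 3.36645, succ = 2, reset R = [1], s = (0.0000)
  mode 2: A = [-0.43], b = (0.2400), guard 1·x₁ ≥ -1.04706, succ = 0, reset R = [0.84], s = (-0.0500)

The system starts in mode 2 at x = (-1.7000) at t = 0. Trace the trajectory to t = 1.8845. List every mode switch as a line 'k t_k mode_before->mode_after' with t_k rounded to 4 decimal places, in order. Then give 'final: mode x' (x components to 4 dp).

Mode 2: guard c·x = -1.0471 hit at Δt = 0.7937 (t = 0.7937), x⁻ = (-1.0471) → reset → x⁺ = (-0.9295), jump to mode 0
Mode 0: guard c·x = -0.1402 hit at Δt = 0.4562 (t = 1.2499), x⁻ = (-0.1402) → reset → x⁺ = (-0.4274), jump to mode 1
Mode 1: flow for 0.6346 to horizon, guard not reached → x = (-0.7247)

1 0.7937 2->0
2 1.2499 0->1
final: 1 -0.7247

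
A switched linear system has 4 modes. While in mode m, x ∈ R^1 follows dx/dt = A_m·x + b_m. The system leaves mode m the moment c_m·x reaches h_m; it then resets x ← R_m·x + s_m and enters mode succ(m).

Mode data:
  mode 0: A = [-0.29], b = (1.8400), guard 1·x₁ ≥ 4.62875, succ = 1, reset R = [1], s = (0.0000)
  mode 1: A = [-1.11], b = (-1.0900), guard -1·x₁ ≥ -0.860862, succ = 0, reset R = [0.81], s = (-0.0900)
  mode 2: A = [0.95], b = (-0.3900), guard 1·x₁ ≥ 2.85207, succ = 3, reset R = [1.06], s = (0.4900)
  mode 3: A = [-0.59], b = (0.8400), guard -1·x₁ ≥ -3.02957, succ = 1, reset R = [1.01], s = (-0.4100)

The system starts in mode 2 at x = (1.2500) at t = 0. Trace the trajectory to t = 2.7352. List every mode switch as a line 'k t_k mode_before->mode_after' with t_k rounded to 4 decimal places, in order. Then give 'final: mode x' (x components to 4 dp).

Mode 2: guard c·x = 2.8521 hit at Δt = 1.1238 (t = 1.1238), x⁻ = (2.8521) → reset → x⁺ = (3.5132), jump to mode 3
Mode 3: guard c·x = -3.0296 hit at Δt = 0.4462 (t = 1.5700), x⁻ = (3.0296) → reset → x⁺ = (2.6499), jump to mode 1
Mode 1: guard c·x = -0.8609 hit at Δt = 0.6112 (t = 2.1812), x⁻ = (0.8609) → reset → x⁺ = (0.6073), jump to mode 0
Mode 0: flow for 0.5540 to horizon, guard not reached → x = (1.4588)

1 1.1238 2->3
2 1.5700 3->1
3 2.1812 1->0
final: 0 1.4588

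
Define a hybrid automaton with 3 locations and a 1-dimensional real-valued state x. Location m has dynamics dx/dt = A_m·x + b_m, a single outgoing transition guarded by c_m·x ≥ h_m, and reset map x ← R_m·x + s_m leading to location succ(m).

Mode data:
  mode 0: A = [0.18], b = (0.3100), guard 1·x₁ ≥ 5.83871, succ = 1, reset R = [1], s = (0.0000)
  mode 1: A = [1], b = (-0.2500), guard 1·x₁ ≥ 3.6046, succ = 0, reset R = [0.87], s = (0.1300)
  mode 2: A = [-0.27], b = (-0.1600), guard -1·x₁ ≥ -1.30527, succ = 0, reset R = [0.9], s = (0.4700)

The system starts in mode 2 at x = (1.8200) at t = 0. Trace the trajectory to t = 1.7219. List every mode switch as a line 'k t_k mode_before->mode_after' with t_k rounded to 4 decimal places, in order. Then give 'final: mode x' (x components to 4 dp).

Mode 2: guard c·x = -1.3053 hit at Δt = 0.8888 (t = 0.8888), x⁻ = (1.3053) → reset → x⁺ = (1.6447), jump to mode 0
Mode 0: flow for 0.8331 to horizon, guard not reached → x = (2.1895)

1 0.8888 2->0
final: 0 2.1895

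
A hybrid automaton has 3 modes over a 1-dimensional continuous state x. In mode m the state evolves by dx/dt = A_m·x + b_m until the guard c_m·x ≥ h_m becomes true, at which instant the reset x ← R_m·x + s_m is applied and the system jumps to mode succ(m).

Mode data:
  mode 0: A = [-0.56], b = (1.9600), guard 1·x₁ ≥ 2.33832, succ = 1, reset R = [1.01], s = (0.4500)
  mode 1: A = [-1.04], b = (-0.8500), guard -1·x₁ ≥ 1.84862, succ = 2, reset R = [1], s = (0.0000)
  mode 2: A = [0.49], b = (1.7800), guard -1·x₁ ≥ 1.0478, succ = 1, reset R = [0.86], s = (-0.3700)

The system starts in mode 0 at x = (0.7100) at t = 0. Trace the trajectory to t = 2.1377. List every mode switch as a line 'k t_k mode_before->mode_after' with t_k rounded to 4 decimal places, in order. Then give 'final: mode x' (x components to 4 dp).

1 1.5646 0->1
final: 1 1.1823

Mode 0: guard c·x = 2.3383 hit at Δt = 1.5646 (t = 1.5646), x⁻ = (2.3383) → reset → x⁺ = (2.8117), jump to mode 1
Mode 1: flow for 0.5731 to horizon, guard not reached → x = (1.1823)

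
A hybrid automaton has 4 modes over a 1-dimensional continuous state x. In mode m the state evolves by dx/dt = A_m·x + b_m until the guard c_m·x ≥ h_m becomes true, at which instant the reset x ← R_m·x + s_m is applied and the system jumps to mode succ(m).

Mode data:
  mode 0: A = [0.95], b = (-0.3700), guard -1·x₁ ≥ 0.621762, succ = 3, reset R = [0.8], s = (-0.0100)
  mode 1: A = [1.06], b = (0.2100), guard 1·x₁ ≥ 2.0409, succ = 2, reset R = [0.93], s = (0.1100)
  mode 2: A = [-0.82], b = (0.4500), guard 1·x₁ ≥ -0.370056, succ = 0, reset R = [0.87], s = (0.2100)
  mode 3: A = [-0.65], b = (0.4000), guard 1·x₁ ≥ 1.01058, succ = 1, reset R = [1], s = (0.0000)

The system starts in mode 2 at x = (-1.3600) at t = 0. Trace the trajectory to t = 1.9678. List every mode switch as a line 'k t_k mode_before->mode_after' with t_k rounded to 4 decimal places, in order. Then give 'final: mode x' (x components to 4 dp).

Mode 2: guard c·x = -0.3701 hit at Δt = 0.8916 (t = 0.8916), x⁻ = (-0.3701) → reset → x⁺ = (-0.1119), jump to mode 0
Mode 0: guard c·x = 0.6218 hit at Δt = 0.7384 (t = 1.6300), x⁻ = (-0.6218) → reset → x⁺ = (-0.5074), jump to mode 3
Mode 3: flow for 0.3378 to horizon, guard not reached → x = (-0.2861)

1 0.8916 2->0
2 1.6300 0->3
final: 3 -0.2861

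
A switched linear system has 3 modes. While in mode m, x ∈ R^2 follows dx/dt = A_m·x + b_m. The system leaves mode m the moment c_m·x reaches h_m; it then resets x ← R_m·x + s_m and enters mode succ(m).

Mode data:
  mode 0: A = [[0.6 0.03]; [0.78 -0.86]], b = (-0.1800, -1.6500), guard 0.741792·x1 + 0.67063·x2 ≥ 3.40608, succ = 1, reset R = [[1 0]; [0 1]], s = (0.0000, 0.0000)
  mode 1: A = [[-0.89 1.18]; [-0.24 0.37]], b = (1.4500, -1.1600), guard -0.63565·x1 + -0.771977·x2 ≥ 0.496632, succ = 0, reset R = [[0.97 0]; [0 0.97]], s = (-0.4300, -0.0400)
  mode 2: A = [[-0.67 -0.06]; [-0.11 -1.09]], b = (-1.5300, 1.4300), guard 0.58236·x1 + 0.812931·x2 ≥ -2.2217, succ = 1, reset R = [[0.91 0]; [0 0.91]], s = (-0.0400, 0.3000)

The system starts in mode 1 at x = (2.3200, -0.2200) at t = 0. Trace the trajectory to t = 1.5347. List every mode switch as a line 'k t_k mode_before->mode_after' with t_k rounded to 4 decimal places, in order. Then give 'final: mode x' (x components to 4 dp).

Mode 1: guard c·x = 0.4966 hit at Δt = 0.7640 (t = 0.7640), x⁻ = (1.3035, -1.7166) → reset → x⁺ = (0.8344, -1.7051), jump to mode 0
Mode 0: flow for 0.7707 to horizon, guard not reached → x = (1.1030, -1.3812)

1 0.7640 1->0
final: 0 1.1030 -1.3812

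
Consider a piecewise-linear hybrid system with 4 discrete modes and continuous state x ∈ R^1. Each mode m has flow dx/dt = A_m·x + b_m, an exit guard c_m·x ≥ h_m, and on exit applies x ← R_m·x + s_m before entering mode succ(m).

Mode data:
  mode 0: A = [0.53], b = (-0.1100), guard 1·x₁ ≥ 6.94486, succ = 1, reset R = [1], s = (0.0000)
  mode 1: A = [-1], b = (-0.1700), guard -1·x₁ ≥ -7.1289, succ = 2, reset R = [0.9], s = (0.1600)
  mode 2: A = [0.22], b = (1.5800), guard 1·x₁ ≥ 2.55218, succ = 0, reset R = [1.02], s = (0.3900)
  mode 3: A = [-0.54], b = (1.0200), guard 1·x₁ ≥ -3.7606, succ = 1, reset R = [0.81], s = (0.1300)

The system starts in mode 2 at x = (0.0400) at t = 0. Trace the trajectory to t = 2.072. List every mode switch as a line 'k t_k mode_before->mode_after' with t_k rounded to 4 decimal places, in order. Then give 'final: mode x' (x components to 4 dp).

1 1.3569 2->0
final: 0 4.2769

Mode 2: guard c·x = 2.5522 hit at Δt = 1.3569 (t = 1.3569), x⁻ = (2.5522) → reset → x⁺ = (2.9932), jump to mode 0
Mode 0: flow for 0.7151 to horizon, guard not reached → x = (4.2769)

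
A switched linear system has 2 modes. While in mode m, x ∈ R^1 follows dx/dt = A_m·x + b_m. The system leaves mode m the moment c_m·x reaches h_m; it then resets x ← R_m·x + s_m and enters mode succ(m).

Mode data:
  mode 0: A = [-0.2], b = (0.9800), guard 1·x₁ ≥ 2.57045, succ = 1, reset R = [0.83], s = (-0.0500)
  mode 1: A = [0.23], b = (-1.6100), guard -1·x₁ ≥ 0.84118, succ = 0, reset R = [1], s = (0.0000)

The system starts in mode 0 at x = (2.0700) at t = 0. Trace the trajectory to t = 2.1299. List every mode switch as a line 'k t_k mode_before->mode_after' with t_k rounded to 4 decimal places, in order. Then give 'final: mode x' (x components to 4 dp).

1 0.9730 0->1
final: 1 0.5847

Mode 0: guard c·x = 2.5705 hit at Δt = 0.9730 (t = 0.9730), x⁻ = (2.5704) → reset → x⁺ = (2.0835), jump to mode 1
Mode 1: flow for 1.1569 to horizon, guard not reached → x = (0.5847)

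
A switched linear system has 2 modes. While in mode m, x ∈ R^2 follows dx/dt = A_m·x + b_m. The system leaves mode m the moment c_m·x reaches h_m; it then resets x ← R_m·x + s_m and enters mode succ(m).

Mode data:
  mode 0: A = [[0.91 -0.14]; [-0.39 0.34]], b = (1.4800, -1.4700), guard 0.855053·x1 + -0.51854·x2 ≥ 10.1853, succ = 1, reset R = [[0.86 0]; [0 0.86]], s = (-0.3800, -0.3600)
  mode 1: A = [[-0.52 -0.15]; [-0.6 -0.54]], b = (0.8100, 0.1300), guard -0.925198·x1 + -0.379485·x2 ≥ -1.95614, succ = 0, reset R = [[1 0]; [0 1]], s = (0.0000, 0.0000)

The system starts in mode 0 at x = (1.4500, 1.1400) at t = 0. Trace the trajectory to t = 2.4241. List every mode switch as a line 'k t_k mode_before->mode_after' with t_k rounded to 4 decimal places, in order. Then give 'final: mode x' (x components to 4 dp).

1 1.4089 0->1
final: 1 5.8240 -5.1297

Mode 0: guard c·x = 10.1853 hit at Δt = 1.4089 (t = 1.4089), x⁻ = (9.5847, -3.8375) → reset → x⁺ = (7.8628, -3.6602), jump to mode 1
Mode 1: flow for 1.0152 to horizon, guard not reached → x = (5.8240, -5.1297)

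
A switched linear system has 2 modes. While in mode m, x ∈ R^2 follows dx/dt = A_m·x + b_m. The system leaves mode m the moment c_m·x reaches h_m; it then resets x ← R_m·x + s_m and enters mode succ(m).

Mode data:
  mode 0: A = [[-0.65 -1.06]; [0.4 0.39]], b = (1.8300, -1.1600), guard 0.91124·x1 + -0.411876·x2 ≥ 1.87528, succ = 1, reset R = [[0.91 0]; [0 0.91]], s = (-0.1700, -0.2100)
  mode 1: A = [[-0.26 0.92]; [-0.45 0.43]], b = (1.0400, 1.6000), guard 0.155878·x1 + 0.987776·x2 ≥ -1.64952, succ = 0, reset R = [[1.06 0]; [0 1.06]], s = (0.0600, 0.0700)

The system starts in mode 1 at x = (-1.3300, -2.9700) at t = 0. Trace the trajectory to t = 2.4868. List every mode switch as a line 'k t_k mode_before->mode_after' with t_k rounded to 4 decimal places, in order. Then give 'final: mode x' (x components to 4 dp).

1 1.1179 1->0
2 1.7528 0->1
final: 1 -0.4405 -2.3953

Mode 1: guard c·x = -1.6495 hit at Δt = 1.1179 (t = 1.1179), x⁻ = (-1.9647, -1.3599) → reset → x⁺ = (-2.0226, -1.3715), jump to mode 0
Mode 0: guard c·x = 1.8753 hit at Δt = 0.6349 (t = 1.7528), x⁻ = (0.8014, -2.7800) → reset → x⁺ = (0.5593, -2.7398), jump to mode 1
Mode 1: flow for 0.7340 to horizon, guard not reached → x = (-0.4405, -2.3953)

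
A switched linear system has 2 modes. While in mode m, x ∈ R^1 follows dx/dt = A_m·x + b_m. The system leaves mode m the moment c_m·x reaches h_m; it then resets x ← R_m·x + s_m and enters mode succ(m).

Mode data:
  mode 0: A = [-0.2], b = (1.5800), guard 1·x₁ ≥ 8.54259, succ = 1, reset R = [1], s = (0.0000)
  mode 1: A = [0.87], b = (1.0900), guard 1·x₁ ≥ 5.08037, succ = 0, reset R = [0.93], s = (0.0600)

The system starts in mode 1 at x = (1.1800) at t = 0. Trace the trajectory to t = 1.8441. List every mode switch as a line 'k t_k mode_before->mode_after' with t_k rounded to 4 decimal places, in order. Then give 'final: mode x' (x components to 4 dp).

Mode 1: guard c·x = 5.0804 hit at Δt = 1.0997 (t = 1.0997), x⁻ = (5.0804) → reset → x⁺ = (4.7847), jump to mode 0
Mode 0: flow for 0.7444 to horizon, guard not reached → x = (5.2157)

1 1.0997 1->0
final: 0 5.2157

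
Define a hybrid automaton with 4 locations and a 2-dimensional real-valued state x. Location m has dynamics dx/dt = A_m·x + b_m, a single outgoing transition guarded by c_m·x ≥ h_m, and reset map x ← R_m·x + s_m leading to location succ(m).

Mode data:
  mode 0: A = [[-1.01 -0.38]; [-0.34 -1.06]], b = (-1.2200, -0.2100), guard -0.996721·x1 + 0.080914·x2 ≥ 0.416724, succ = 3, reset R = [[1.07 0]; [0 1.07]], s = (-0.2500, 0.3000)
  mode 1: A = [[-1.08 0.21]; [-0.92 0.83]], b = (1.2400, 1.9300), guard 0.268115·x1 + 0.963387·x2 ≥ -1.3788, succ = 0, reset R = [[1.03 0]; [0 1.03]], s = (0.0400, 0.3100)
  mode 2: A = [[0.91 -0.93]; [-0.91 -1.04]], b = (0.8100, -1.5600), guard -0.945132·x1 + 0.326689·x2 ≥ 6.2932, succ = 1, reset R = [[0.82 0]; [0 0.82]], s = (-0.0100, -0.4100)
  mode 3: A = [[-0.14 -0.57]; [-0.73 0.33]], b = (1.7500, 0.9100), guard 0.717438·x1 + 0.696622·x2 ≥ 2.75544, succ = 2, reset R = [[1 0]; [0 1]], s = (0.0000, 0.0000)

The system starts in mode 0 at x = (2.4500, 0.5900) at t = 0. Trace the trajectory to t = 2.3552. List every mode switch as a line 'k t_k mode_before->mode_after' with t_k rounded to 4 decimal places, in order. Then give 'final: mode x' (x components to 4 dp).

Mode 0: guard c·x = 0.4167 hit at Δt = 1.5428 (t = 1.5428), x⁻ = (-0.4277, -0.1179) → reset → x⁺ = (-0.7076, 0.1739), jump to mode 3
Mode 3: flow for 0.8124 to horizon, guard not reached → x = (0.4013, 1.1632)

1 1.5428 0->3
final: 3 0.4013 1.1632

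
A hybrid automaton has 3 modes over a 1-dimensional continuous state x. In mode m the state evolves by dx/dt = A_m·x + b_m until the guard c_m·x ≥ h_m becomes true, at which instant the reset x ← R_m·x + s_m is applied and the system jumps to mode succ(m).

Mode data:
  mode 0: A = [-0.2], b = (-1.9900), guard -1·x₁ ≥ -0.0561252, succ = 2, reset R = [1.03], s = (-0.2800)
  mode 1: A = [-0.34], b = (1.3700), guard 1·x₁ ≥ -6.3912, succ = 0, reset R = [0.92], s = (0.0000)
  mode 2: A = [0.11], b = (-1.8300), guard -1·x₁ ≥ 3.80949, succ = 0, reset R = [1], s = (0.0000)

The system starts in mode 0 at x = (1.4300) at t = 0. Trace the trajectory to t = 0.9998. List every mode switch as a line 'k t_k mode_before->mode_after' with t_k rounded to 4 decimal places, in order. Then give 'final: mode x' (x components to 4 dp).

Mode 0: guard c·x = -0.0561 hit at Δt = 0.6433 (t = 0.6433), x⁻ = (0.0561) → reset → x⁺ = (-0.2222), jump to mode 2
Mode 2: flow for 0.3565 to horizon, guard not reached → x = (-0.8964)

1 0.6433 0->2
final: 2 -0.8964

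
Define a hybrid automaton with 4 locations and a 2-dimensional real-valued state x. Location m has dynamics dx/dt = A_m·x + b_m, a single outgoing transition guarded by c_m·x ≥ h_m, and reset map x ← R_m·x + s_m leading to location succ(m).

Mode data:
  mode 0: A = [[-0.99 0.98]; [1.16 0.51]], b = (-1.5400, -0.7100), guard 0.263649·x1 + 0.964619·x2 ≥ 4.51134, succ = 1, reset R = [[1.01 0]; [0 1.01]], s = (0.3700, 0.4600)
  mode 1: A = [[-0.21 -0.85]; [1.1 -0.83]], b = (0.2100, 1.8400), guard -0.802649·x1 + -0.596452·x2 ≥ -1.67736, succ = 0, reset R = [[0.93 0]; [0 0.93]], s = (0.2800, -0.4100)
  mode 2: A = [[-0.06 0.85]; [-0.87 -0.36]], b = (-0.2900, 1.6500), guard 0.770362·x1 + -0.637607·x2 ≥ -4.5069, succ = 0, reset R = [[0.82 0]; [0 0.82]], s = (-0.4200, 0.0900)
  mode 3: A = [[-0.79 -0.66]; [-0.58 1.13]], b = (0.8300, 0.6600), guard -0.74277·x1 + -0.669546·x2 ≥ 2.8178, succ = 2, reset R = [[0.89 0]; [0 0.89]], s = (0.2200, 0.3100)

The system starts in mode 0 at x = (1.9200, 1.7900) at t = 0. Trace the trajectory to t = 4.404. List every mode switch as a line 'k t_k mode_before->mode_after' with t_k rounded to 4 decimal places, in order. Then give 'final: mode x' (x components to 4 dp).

1 0.9165 0->1
2 1.6837 1->0
3 2.5320 0->1
4 3.1382 1->0
5 3.9467 0->1
final: 1 -0.3921 4.2255

Mode 0: guard c·x = 4.5113 hit at Δt = 0.9165 (t = 0.9165), x⁻ = (1.6823, 4.2170) → reset → x⁺ = (2.0692, 4.7192), jump to mode 1
Mode 1: guard c·x = -1.6774 hit at Δt = 0.7672 (t = 1.6837), x⁻ = (-0.7394, 3.8073) → reset → x⁺ = (-0.4077, 3.1308), jump to mode 0
Mode 0: guard c·x = 4.5113 hit at Δt = 0.8483 (t = 2.5320), x⁻ = (1.0176, 4.3987) → reset → x⁺ = (1.3978, 4.9027), jump to mode 1
Mode 1: guard c·x = -1.6774 hit at Δt = 0.6062 (t = 3.1382), x⁻ = (-0.8156, 3.9098) → reset → x⁺ = (-0.4785, 3.2261), jump to mode 0
Mode 0: guard c·x = 4.5113 hit at Δt = 0.8085 (t = 3.9467), x⁻ = (0.9711, 4.4114) → reset → x⁺ = (1.3508, 4.9155), jump to mode 1
Mode 1: flow for 0.4573 to horizon, guard not reached → x = (-0.3921, 4.2255)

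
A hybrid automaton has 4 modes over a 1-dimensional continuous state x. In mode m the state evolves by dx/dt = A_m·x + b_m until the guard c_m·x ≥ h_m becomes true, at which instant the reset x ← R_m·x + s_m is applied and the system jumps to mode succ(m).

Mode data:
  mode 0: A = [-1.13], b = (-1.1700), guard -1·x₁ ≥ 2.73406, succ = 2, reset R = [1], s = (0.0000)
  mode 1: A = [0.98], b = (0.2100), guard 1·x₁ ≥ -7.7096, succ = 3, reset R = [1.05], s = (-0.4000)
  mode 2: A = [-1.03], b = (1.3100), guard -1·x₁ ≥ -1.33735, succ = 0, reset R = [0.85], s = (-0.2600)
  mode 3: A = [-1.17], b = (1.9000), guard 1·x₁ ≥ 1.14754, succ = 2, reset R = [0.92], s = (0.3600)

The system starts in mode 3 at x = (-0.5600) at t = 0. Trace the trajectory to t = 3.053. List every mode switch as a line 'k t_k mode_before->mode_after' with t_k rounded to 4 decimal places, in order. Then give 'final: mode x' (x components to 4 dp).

1 1.3014 3->2
2 2.0654 2->0
final: 0 -0.4090

Mode 3: guard c·x = 1.1475 hit at Δt = 1.3014 (t = 1.3014), x⁻ = (1.1475) → reset → x⁺ = (1.4157), jump to mode 2
Mode 2: guard c·x = -1.3374 hit at Δt = 0.7640 (t = 2.0654), x⁻ = (1.3374) → reset → x⁺ = (0.8767), jump to mode 0
Mode 0: flow for 0.9876 to horizon, guard not reached → x = (-0.4090)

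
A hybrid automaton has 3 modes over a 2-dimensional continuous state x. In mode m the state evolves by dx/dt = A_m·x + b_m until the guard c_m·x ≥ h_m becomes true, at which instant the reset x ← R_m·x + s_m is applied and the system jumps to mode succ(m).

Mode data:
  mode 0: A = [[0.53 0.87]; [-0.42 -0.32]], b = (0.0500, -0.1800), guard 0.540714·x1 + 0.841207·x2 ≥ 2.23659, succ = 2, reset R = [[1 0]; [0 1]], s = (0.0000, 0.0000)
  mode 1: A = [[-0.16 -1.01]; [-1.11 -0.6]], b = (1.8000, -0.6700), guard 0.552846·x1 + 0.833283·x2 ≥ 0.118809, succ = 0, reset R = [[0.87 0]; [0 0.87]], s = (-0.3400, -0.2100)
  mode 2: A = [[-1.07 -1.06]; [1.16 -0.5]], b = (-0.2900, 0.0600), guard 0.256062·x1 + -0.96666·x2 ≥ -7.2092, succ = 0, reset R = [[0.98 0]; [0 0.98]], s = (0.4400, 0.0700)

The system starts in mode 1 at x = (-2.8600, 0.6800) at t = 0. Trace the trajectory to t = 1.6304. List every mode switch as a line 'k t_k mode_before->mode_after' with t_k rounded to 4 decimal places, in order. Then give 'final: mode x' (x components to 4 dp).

Mode 1: guard c·x = 0.1188 hit at Δt = 0.6839 (t = 0.6839), x⁻ = (-2.1959, 1.5994) → reset → x⁺ = (-2.2504, 1.1815), jump to mode 0
Mode 0: flow for 0.9465 to horizon, guard not reached → x = (-2.2255, 1.5010)

1 0.6839 1->0
final: 0 -2.2255 1.5010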